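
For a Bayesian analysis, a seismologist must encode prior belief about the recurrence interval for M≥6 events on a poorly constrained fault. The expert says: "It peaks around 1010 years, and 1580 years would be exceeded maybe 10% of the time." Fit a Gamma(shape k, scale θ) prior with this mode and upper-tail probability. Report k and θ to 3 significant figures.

Gamma(k,θ) with k>1 has mode (k−1)θ, so θ = 1010/(k−1).
Need P(X < 1580) = 0.9 with θ tied to k this way. Start at k = 2, θ = 1010: P(X<1580) ≈ 0.463.
Too low — raise k to concentrate. Iterating converges to k ≈ 10.4.
Then θ = 1010/(10.4−1) ≈ 108.

k ≈ 10.4, θ ≈ 108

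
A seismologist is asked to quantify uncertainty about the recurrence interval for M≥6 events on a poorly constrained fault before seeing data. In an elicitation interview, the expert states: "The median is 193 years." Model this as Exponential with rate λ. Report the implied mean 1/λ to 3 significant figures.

Exponential median = ln 2 / λ, so λ = ln 2 / 193.0 = 0.00359.
Mean = 1/λ = 278 years.

mean ≈ 278 years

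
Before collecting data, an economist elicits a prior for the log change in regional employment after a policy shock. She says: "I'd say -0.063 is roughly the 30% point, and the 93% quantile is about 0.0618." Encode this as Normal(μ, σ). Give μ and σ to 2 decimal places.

μ = -0.03, σ = 0.06

The p-quantile of Normal(μ,σ) is μ + z_p·σ, with z_{0.3} = -0.5244 and z_{0.93} = 1.476.
Eliminate σ: μ = (z₂·x₁ − z₁·x₂)/(z₂ − z₁) = (1.476·-0.063 − (-0.5244)·0.0618)/2 = -0.03.
Then σ = (x₂ − x₁)/(z₂ − z₁) = (0.0618 − -0.063)/2 = 0.06.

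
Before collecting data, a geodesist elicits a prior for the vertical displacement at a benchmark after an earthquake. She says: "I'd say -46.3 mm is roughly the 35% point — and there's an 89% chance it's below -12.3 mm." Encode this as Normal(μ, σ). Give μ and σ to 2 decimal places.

μ = -38.17, σ = 21.09

The p-quantile of Normal(μ,σ) is μ + z_p·σ, with z_{0.35} = -0.3853 and z_{0.89} = 1.227.
Eliminate σ: μ = (z₂·x₁ − z₁·x₂)/(z₂ − z₁) = (1.227·-46.3 − (-0.3853)·-12.3)/1.612 = -38.17.
Then σ = (x₂ − x₁)/(z₂ − z₁) = (-12.3 − -46.3)/1.612 = 21.09.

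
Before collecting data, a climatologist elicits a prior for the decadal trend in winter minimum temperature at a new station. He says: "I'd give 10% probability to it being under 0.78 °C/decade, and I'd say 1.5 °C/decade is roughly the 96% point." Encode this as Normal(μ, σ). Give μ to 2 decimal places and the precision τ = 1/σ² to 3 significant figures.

μ = 1.08, τ = 17.7

For Normal(μ,σ), the p-quantile is μ + z_p·σ. Here z_{0.1} = -1.282, z_{0.96} = 1.751.
So 0.78 = μ − 1.282σ and 1.5 = μ + 1.751σ.
Subtracting: σ = (1.5 − 0.78)/(1.751 − (-1.282)) = 0.24.
Then μ = 0.78 − (-1.282)·0.24 = 1.08.
Precision τ = 1/σ² = 1/0.2374² = 17.7.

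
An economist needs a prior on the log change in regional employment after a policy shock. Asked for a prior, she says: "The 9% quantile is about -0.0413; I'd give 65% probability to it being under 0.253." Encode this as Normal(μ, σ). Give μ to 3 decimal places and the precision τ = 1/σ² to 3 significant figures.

μ = 0.187, τ = 34.4

For Normal(μ,σ), the p-quantile is μ + z_p·σ. Here z_{0.09} = -1.341, z_{0.65} = 0.3853.
So -0.0413 = μ − 1.341σ and 0.253 = μ + 0.3853σ.
Subtracting: σ = (0.253 − -0.0413)/(0.3853 − (-1.341)) = 0.171.
Then μ = -0.0413 − (-1.341)·0.171 = 0.187.
Precision τ = 1/σ² = 1/0.1705² = 34.4.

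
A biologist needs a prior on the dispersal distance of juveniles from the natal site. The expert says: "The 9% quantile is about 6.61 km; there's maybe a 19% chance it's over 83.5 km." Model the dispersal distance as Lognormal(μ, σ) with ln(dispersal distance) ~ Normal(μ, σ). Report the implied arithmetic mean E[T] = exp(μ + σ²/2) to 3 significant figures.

E[T] ≈ 58.8 km

If T ~ Lognormal(μ,σ) then ln T ~ Normal(μ,σ), so the p-quantile of ln T is μ + z_p·σ.
ln(6.61) = 1.889 and ln(83.5) = 4.425; z_{0.09} = -1.341, z_{0.81} = 0.8779.
σ = (4.425 − 1.889)/(0.8779 − (-1.341)) = 1.143.
μ = 1.889 − (-1.341)·1.143 = 3.421.
E[T] = exp(μ + σ²/2) = exp(3.421 + 0.6534) = 58.8 km.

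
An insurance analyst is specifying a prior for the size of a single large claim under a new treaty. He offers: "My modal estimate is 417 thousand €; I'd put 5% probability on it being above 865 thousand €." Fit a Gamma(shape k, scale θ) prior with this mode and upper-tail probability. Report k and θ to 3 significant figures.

k ≈ 6.19, θ ≈ 80.3

Gamma(k,θ) with k>1 has mode (k−1)θ, so θ = 417/(k−1).
Need P(X < 865) = 0.95 with θ tied to k this way. Start at k = 2, θ = 417: P(X<865) ≈ 0.614.
Too low — raise k to concentrate. Iterating converges to k ≈ 6.19.
Then θ = 417/(6.19−1) ≈ 80.3.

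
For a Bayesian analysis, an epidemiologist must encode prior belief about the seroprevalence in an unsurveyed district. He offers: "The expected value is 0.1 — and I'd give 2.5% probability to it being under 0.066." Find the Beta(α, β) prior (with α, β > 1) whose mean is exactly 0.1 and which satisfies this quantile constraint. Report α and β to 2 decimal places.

α ≈ 24.94, β ≈ 224.49

With mean 0.1 fixed, write α = 0.1s, β = 0.9s where s = α+β.
Need P(θ < 0.066) = 0.025 under Beta(0.1s, 0.9s). Normal approximation: (q−m)/√(m(1−m)/s) ≈ z_{0.025} = -1.96, so s ≈ 0.1·0.9·(-1.96)²/(0.066−0.1)² = 299.1.
At s = 299.1: P(θ<0.066) ≈ 0.016. Adjusting to match 0.025 gives s ≈ 249.44.
So α = 0.1·249.44 ≈ 24.94, β = 0.9·249.44 ≈ 224.49.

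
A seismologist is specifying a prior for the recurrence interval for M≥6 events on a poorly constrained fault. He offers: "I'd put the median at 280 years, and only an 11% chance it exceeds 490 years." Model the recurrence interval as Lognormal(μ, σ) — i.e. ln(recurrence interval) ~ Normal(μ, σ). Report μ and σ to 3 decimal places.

μ ≈ 5.635, σ ≈ 0.456

If T ~ Lognormal(μ,σ) then ln T ~ Normal(μ,σ), so the p-quantile of ln T is μ + z_p·σ.
ln(280) = 5.635 and ln(490) = 6.194; z_{0.5} = 0, z_{0.89} = 1.227.
σ = (6.194 − 5.635)/(1.227 − (0)) = 0.456.
μ = 5.635 − (0)·0.456 = 5.635.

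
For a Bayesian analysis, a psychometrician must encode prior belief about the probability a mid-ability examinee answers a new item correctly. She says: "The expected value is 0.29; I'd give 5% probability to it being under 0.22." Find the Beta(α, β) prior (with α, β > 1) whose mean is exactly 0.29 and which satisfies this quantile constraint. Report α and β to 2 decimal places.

With mean 0.29 fixed, write α = 0.29s, β = 0.71s where s = α+β.
Need P(θ < 0.22) = 0.05 under Beta(0.29s, 0.71s). Normal approximation: (q−m)/√(m(1−m)/s) ≈ z_{0.05} = -1.64, so s ≈ 0.29·0.71·(-1.64)²/(0.22−0.29)² = 113.7.
At s = 113.7: P(θ<0.22) ≈ 0.044. Adjusting to match 0.05 gives s ≈ 105.59.
So α = 0.29·105.59 ≈ 30.62, β = 0.71·105.59 ≈ 74.97.

α ≈ 30.62, β ≈ 74.97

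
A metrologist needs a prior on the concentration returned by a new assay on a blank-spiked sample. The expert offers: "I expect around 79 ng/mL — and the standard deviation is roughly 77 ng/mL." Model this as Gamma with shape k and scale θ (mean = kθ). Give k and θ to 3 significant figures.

k ≈ 1.05, θ ≈ 75.1

For Gamma(k, scale θ): mean = kθ, variance = kθ², so CV = 1/√k.
CV = SD/mean = 77/79 = 0.9747, hence k = 1/CV² = 1.05.
Then θ = mean/k = 79/1.05 = 75.1.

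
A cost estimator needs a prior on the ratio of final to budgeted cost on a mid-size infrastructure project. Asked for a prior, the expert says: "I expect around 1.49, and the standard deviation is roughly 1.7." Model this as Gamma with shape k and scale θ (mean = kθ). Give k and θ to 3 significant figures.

k ≈ 0.768, θ ≈ 1.94

For Gamma(k, scale θ): mean = kθ, variance = kθ², so CV = 1/√k.
CV = SD/mean = 1.7/1.49 = 1.141, hence k = 1/CV² = 0.768.
Then θ = mean/k = 1.49/0.768 = 1.94.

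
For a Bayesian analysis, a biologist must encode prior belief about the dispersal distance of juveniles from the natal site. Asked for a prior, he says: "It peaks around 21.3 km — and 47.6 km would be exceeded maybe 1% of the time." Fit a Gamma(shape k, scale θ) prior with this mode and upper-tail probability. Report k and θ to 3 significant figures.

Gamma(k,θ) with k>1 has mode (k−1)θ, so θ = 21.3/(k−1).
Need P(X < 47.6) = 0.99 with θ tied to k this way. Start at k = 2, θ = 21.3: P(X<47.6) ≈ 0.654.
Too low — raise k to concentrate. Iterating converges to k ≈ 8.43.
Then θ = 21.3/(8.43−1) ≈ 2.87.

k ≈ 8.43, θ ≈ 2.87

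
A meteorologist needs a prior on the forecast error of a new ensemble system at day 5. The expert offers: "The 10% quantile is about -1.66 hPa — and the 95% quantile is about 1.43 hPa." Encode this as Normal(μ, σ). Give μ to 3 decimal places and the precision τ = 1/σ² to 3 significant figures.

For Normal(μ,σ), the p-quantile is μ + z_p·σ. Here z_{0.1} = -1.282, z_{0.95} = 1.645.
So -1.66 = μ − 1.282σ and 1.43 = μ + 1.645σ.
Subtracting: σ = (1.43 − -1.66)/(1.645 − (-1.282)) = 1.056.
Then μ = -1.66 − (-1.282)·1.056 = -0.307.
Precision τ = 1/σ² = 1/1.056² = 0.897.

μ = -0.307, τ = 0.897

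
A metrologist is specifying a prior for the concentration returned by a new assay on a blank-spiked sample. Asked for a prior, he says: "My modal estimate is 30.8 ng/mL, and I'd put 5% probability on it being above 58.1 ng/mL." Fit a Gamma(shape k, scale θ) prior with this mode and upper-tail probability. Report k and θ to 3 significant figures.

k ≈ 7.9, θ ≈ 4.46

Gamma(k,θ) with k>1 has mode (k−1)θ, so θ = 30.8/(k−1).
Need P(X < 58.1) = 0.95 with θ tied to k this way. Start at k = 2, θ = 30.8: P(X<58.1) ≈ 0.562.
Too low — raise k to concentrate. Iterating converges to k ≈ 7.9.
Then θ = 30.8/(7.9−1) ≈ 4.46.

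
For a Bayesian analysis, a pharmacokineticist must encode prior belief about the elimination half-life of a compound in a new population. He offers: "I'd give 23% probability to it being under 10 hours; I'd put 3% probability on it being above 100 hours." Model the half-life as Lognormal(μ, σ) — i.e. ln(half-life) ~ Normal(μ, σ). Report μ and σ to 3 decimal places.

μ ≈ 2.952, σ ≈ 0.879

If T ~ Lognormal(μ,σ) then ln T ~ Normal(μ,σ), so the p-quantile of ln T is μ + z_p·σ.
ln(10) = 2.303 and ln(100) = 4.605; z_{0.23} = -0.7388, z_{0.97} = 1.881.
σ = (4.605 − 2.303)/(1.881 − (-0.7388)) = 0.879.
μ = 2.303 − (-0.7388)·0.879 = 2.952.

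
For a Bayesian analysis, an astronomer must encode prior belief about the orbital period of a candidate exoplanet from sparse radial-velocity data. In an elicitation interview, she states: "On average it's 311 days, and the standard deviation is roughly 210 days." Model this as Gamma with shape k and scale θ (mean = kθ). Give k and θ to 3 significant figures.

k ≈ 2.19, θ ≈ 142

For Gamma(k, scale θ): mean = kθ, variance = kθ², so CV = 1/√k.
CV = SD/mean = 210/311 = 0.6752, hence k = 1/CV² = 2.19.
Then θ = mean/k = 311/2.19 = 142.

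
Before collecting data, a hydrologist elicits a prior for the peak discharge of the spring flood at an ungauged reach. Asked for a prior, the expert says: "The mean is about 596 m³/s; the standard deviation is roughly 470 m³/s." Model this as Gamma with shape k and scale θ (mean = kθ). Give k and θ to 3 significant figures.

k ≈ 1.61, θ ≈ 371

For Gamma(k, scale θ): mean = kθ, variance = kθ², so CV = 1/√k.
CV = SD/mean = 470/596 = 0.7886, hence k = 1/CV² = 1.61.
Then θ = mean/k = 596/1.61 = 371.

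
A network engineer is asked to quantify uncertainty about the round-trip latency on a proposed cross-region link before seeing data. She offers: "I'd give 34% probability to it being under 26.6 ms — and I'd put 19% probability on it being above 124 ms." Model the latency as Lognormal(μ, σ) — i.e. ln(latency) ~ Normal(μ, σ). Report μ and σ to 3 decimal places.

If T ~ Lognormal(μ,σ) then ln T ~ Normal(μ,σ), so the p-quantile of ln T is μ + z_p·σ.
ln(26.6) = 3.281 and ln(124) = 4.82; z_{0.34} = -0.4125, z_{0.81} = 0.8779.
σ = (4.82 − 3.281)/(0.8779 − (-0.4125)) = 1.193.
μ = 3.281 − (-0.4125)·1.193 = 3.773.

μ ≈ 3.773, σ ≈ 1.193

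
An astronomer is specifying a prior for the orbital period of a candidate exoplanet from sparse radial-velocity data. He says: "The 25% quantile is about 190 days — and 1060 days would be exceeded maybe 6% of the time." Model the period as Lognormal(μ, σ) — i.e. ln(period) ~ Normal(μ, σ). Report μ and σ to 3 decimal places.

If T ~ Lognormal(μ,σ) then ln T ~ Normal(μ,σ), so the p-quantile of ln T is μ + z_p·σ.
ln(190) = 5.247 and ln(1060) = 6.966; z_{0.25} = -0.6745, z_{0.94} = 1.555.
σ = (6.966 − 5.247)/(1.555 − (-0.6745)) = 0.771.
μ = 5.247 − (-0.6745)·0.771 = 5.767.

μ ≈ 5.767, σ ≈ 0.771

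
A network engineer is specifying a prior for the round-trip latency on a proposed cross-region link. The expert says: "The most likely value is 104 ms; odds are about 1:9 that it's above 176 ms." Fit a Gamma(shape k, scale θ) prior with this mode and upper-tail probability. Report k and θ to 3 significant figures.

Gamma(k,θ) with k>1 has mode (k−1)θ, so θ = 104/(k−1).
Need P(X < 176) = 0.9 with θ tied to k this way. Start at k = 2, θ = 104: P(X<176) ≈ 0.504.
Too low — raise k to concentrate. Iterating converges to k ≈ 7.84.
Then θ = 104/(7.84−1) ≈ 15.2.

k ≈ 7.84, θ ≈ 15.2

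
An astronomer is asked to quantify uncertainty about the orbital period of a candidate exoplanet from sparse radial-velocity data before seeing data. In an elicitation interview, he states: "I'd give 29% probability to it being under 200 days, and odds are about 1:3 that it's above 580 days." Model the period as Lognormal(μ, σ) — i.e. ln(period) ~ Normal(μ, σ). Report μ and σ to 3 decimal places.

If T ~ Lognormal(μ,σ) then ln T ~ Normal(μ,σ), so the p-quantile of ln T is μ + z_p·σ.
ln(200) = 5.298 and ln(580) = 6.363; z_{0.29} = -0.5534, z_{0.75} = 0.6745.
σ = (6.363 − 5.298)/(0.6745 − (-0.5534)) = 0.867.
μ = 5.298 − (-0.5534)·0.867 = 5.778.

μ ≈ 5.778, σ ≈ 0.867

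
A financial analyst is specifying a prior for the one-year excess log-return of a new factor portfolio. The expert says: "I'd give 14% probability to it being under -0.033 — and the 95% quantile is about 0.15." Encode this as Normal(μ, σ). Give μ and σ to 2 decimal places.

The p-quantile of Normal(μ,σ) is μ + z_p·σ, with z_{0.14} = -1.08 and z_{0.95} = 1.645.
Eliminate σ: μ = (z₂·x₁ − z₁·x₂)/(z₂ − z₁) = (1.645·-0.033 − (-1.08)·0.15)/2.725 = 0.04.
Then σ = (x₂ − x₁)/(z₂ − z₁) = (0.15 − -0.033)/2.725 = 0.07.

μ = 0.04, σ = 0.07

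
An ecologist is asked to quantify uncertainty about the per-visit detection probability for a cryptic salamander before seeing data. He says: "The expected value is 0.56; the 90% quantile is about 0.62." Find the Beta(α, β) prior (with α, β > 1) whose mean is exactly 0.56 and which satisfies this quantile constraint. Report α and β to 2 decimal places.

α ≈ 62.27, β ≈ 48.93

With mean 0.56 fixed, write α = 0.56s, β = 0.44s where s = α+β.
Need P(θ < 0.62) = 0.9 under Beta(0.56s, 0.44s). Normal approximation: (q−m)/√(m(1−m)/s) ≈ z_{0.9} = 1.28, so s ≈ 0.56·0.44·(1.28)²/(0.62−0.56)² = 112.4.
At s = 112.4: P(θ<0.62) ≈ 0.901. Adjusting to match 0.9 gives s ≈ 111.20.
So α = 0.56·111.20 ≈ 62.27, β = 0.44·111.20 ≈ 48.93.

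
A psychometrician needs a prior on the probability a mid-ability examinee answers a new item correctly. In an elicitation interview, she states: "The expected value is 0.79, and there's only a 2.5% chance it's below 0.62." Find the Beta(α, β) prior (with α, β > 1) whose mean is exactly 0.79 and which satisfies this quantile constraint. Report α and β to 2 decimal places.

α ≈ 21.08, β ≈ 5.60

With mean 0.79 fixed, write α = 0.79s, β = 0.21s where s = α+β.
Need P(θ < 0.62) = 0.025 under Beta(0.79s, 0.21s). Normal approximation: (q−m)/√(m(1−m)/s) ≈ z_{0.025} = -1.96, so s ≈ 0.79·0.21·(-1.96)²/(0.62−0.79)² = 22.1.
At s = 22.1: P(θ<0.62) ≈ 0.036. Adjusting to match 0.025 gives s ≈ 26.68.
So α = 0.79·26.68 ≈ 21.08, β = 0.21·26.68 ≈ 5.60.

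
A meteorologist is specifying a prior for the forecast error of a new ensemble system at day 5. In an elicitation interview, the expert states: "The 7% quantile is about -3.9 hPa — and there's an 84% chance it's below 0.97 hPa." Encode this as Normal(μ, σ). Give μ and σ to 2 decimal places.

μ = -0.99, σ = 1.97

For Normal(μ,σ), the p-quantile is μ + z_p·σ. Here z_{0.07} = -1.476, z_{0.84} = 0.9945.
So -3.9 = μ − 1.476σ and 0.97 = μ + 0.9945σ.
Subtracting: σ = (0.97 − -3.9)/(0.9945 − (-1.476)) = 1.97.
Then μ = -3.9 − (-1.476)·1.97 = -0.99.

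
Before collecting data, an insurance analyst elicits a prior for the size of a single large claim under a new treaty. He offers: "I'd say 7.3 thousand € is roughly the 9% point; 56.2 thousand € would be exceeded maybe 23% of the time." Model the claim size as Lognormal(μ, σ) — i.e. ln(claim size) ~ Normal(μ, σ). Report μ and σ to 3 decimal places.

If T ~ Lognormal(μ,σ) then ln T ~ Normal(μ,σ), so the p-quantile of ln T is μ + z_p·σ.
ln(7.3) = 1.988 and ln(56.2) = 4.029; z_{0.09} = -1.341, z_{0.77} = 0.7388.
σ = (4.029 − 1.988)/(0.7388 − (-1.341)) = 0.981.
μ = 1.988 − (-1.341)·0.981 = 3.304.

μ ≈ 3.304, σ ≈ 0.981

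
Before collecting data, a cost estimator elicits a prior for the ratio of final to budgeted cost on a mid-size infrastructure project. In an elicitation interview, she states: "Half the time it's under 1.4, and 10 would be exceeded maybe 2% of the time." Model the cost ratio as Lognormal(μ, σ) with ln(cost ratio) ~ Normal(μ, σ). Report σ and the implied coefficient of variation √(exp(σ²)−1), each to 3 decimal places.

σ ≈ 0.957, CV ≈ 1.225

If T ~ Lognormal(μ,σ) then ln T ~ Normal(μ,σ), so the p-quantile of ln T is μ + z_p·σ.
ln(1.4) = 0.3365 and ln(10) = 2.303; z_{0.5} = 0, z_{0.98} = 2.054.
σ = (2.303 − 0.3365)/(2.054 − (0)) = 0.957.
μ = 0.3365 − (0)·0.957 = 0.336.
CV = √(exp(σ²)−1) = √(exp(0.9165)−1) = 1.225.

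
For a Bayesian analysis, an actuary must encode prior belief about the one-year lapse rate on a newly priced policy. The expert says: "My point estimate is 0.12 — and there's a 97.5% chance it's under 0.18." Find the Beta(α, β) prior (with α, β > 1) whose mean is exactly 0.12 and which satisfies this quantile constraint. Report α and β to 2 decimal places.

With mean 0.12 fixed, write α = 0.12s, β = 0.88s where s = α+β.
Need P(θ < 0.18) = 0.975 under Beta(0.12s, 0.88s). Normal approximation: (q−m)/√(m(1−m)/s) ≈ z_{0.975} = 1.96, so s ≈ 0.12·0.88·(1.96)²/(0.18−0.12)² = 112.7.
At s = 112.7: P(θ<0.18) ≈ 0.965. Adjusting to match 0.975 gives s ≈ 133.56.
So α = 0.12·133.56 ≈ 16.03, β = 0.88·133.56 ≈ 117.54.

α ≈ 16.03, β ≈ 117.54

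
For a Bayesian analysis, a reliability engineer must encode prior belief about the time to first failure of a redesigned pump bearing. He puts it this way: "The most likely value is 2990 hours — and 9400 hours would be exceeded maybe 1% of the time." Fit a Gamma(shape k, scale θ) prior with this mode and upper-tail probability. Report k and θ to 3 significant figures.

Gamma(k,θ) with k>1 has mode (k−1)θ, so θ = 2990/(k−1).
Need P(X < 9400) = 0.99 with θ tied to k this way. Start at k = 2, θ = 2990: P(X<9400) ≈ 0.821.
Too low — raise k to concentrate. Iterating converges to k ≈ 4.39.
Then θ = 2990/(4.39−1) ≈ 881.

k ≈ 4.39, θ ≈ 881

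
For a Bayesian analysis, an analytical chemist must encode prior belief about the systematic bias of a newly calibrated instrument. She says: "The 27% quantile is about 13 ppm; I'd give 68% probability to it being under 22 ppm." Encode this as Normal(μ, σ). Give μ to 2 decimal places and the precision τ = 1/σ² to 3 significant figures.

μ = 18.10, τ = 0.0144

For Normal(μ,σ), the p-quantile is μ + z_p·σ. Here z_{0.27} = -0.6128, z_{0.68} = 0.4677.
So 13 = μ − 0.6128σ and 22 = μ + 0.4677σ.
Subtracting: σ = (22 − 13)/(0.4677 − (-0.6128)) = 8.33.
Then μ = 13 − (-0.6128)·8.33 = 18.10.
Precision τ = 1/σ² = 1/8.329² = 0.0144.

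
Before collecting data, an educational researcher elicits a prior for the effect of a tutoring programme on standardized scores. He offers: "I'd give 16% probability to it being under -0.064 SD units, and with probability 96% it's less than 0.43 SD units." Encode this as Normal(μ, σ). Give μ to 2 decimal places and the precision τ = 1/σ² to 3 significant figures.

μ = 0.11, τ = 30.9

The p-quantile of Normal(μ,σ) is μ + z_p·σ, with z_{0.16} = -0.9945 and z_{0.96} = 1.751.
Eliminate σ: μ = (z₂·x₁ − z₁·x₂)/(z₂ − z₁) = (1.751·-0.064 − (-0.9945)·0.43)/2.745 = 0.11.
Then σ = (x₂ − x₁)/(z₂ − z₁) = (0.43 − -0.064)/2.745 = 0.18.
Precision τ = 1/σ² = 1/0.18² = 30.9.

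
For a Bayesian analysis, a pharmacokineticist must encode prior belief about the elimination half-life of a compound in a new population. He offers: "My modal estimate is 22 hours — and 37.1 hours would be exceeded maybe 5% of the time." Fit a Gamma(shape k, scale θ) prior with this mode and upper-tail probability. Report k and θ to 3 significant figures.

k ≈ 11.2, θ ≈ 2.15

Gamma(k,θ) with k>1 has mode (k−1)θ, so θ = 22/(k−1).
Need P(X < 37.1) = 0.95 with θ tied to k this way. Start at k = 2, θ = 22: P(X<37.1) ≈ 0.503.
Too low — raise k to concentrate. Iterating converges to k ≈ 11.2.
Then θ = 22/(11.2−1) ≈ 2.15.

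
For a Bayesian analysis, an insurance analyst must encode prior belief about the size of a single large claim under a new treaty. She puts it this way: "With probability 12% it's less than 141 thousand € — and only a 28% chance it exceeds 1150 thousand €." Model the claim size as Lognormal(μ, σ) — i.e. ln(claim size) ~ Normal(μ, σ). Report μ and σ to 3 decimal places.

If T ~ Lognormal(μ,σ) then ln T ~ Normal(μ,σ), so the p-quantile of ln T is μ + z_p·σ.
ln(141) = 4.949 and ln(1150) = 7.048; z_{0.12} = -1.175, z_{0.72} = 0.5828.
σ = (7.048 − 4.949)/(0.5828 − (-1.175)) = 1.194.
μ = 4.949 − (-1.175)·1.194 = 6.352.

μ ≈ 6.352, σ ≈ 1.194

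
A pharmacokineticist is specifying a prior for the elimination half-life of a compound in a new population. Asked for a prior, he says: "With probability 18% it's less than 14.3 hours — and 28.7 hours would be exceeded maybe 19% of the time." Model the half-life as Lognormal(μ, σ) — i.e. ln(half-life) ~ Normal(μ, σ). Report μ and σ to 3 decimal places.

If T ~ Lognormal(μ,σ) then ln T ~ Normal(μ,σ), so the p-quantile of ln T is μ + z_p·σ.
ln(14.3) = 2.66 and ln(28.7) = 3.357; z_{0.18} = -0.9154, z_{0.81} = 0.8779.
σ = (3.357 − 2.66)/(0.8779 − (-0.9154)) = 0.388.
μ = 2.66 − (-0.9154)·0.388 = 3.016.

μ ≈ 3.016, σ ≈ 0.388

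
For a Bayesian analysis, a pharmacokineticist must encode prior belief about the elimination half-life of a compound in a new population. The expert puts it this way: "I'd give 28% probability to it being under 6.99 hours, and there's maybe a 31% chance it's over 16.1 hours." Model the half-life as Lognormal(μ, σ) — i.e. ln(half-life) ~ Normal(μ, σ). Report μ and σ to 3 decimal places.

If T ~ Lognormal(μ,σ) then ln T ~ Normal(μ,σ), so the p-quantile of ln T is μ + z_p·σ.
ln(6.99) = 1.944 and ln(16.1) = 2.779; z_{0.28} = -0.5828, z_{0.69} = 0.4959.
σ = (2.779 − 1.944)/(0.4959 − (-0.5828)) = 0.773.
μ = 1.944 − (-0.5828)·0.773 = 2.395.

μ ≈ 2.395, σ ≈ 0.773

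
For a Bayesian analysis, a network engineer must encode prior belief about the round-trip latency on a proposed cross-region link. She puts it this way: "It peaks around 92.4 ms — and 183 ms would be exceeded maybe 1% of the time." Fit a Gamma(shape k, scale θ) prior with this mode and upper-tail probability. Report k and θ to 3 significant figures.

Gamma(k,θ) with k>1 has mode (k−1)θ, so θ = 92.4/(k−1).
Need P(X < 183) = 0.99 with θ tied to k this way. Start at k = 2, θ = 92.4: P(X<183) ≈ 0.589.
Too low — raise k to concentrate. Iterating converges to k ≈ 11.5.
Then θ = 92.4/(11.5−1) ≈ 8.77.

k ≈ 11.5, θ ≈ 8.77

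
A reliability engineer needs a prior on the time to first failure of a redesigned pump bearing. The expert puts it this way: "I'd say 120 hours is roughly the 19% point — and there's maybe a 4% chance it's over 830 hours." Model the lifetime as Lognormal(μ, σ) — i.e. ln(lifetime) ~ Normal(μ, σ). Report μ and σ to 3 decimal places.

If T ~ Lognormal(μ,σ) then ln T ~ Normal(μ,σ), so the p-quantile of ln T is μ + z_p·σ.
ln(120) = 4.787 and ln(830) = 6.721; z_{0.19} = -0.8779, z_{0.96} = 1.751.
σ = (6.721 − 4.787)/(1.751 − (-0.8779)) = 0.736.
μ = 4.787 − (-0.8779)·0.736 = 5.433.

μ ≈ 5.433, σ ≈ 0.736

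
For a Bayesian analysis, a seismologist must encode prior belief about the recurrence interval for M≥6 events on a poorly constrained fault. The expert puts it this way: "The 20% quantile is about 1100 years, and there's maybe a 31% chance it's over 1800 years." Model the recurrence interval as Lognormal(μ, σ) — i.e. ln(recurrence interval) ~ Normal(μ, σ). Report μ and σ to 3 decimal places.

If T ~ Lognormal(μ,σ) then ln T ~ Normal(μ,σ), so the p-quantile of ln T is μ + z_p·σ.
ln(1100) = 7.003 and ln(1800) = 7.496; z_{0.2} = -0.8416, z_{0.69} = 0.4959.
σ = (7.496 − 7.003)/(0.4959 − (-0.8416)) = 0.368.
μ = 7.003 − (-0.8416)·0.368 = 7.313.

μ ≈ 7.313, σ ≈ 0.368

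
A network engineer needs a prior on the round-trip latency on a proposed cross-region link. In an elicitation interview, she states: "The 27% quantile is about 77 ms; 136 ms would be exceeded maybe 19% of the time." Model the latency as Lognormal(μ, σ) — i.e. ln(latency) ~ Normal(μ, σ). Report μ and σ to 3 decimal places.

If T ~ Lognormal(μ,σ) then ln T ~ Normal(μ,σ), so the p-quantile of ln T is μ + z_p·σ.
ln(77) = 4.344 and ln(136) = 4.913; z_{0.27} = -0.6128, z_{0.81} = 0.8779.
σ = (4.913 − 4.344)/(0.8779 − (-0.6128)) = 0.382.
μ = 4.344 − (-0.6128)·0.382 = 4.578.

μ ≈ 4.578, σ ≈ 0.382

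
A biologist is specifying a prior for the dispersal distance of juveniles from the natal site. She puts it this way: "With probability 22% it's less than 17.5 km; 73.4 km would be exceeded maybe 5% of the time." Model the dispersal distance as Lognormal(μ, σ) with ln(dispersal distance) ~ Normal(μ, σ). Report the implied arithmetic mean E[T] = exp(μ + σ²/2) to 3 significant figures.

E[T] ≈ 33 km

If T ~ Lognormal(μ,σ) then ln T ~ Normal(μ,σ), so the p-quantile of ln T is μ + z_p·σ.
ln(17.5) = 2.862 and ln(73.4) = 4.296; z_{0.22} = -0.7722, z_{0.95} = 1.645.
σ = (4.296 − 2.862)/(1.645 − (-0.7722)) = 0.593.
μ = 2.862 − (-0.7722)·0.593 = 3.320.
E[T] = exp(μ + σ²/2) = exp(3.320 + 0.1759) = 33 km.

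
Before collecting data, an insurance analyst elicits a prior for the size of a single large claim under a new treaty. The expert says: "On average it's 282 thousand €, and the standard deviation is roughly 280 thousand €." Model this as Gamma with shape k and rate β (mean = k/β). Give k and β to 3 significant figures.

For Gamma(k, rate β): mean = k/β, variance = k/β², so CV = 1/√k.
CV = SD/mean = 280/282 = 0.9929, hence k = 1/CV² = 1.01.
Then β = k/mean = 1.01/282 = 0.0036.

k ≈ 1.01, β ≈ 0.0036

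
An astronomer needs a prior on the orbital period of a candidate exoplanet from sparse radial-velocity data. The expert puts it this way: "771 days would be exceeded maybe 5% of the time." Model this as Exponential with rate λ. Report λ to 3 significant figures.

λ ≈ 0.00389

P(T > 771.0) = e^(−λ·771.0) = 0.05, so λ = −ln(0.05)/771.0 = 0.00389.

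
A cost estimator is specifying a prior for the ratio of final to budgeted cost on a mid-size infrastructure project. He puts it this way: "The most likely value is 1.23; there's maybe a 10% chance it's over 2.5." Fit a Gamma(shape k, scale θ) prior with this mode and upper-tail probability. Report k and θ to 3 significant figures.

Gamma(k,θ) with k>1 has mode (k−1)θ, so θ = 1.23/(k−1).
Need P(X < 2.5) = 0.9 with θ tied to k this way. Start at k = 2, θ = 1.23: P(X<2.5) ≈ 0.603.
Too low — raise k to concentrate. Iterating converges to k ≈ 4.81.
Then θ = 1.23/(4.81−1) ≈ 0.322.

k ≈ 4.81, θ ≈ 0.322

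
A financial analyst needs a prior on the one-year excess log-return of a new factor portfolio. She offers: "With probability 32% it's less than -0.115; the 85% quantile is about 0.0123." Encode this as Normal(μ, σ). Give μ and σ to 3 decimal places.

For Normal(μ,σ), the p-quantile is μ + z_p·σ. Here z_{0.32} = -0.4677, z_{0.85} = 1.036.
So -0.115 = μ − 0.4677σ and 0.0123 = μ + 1.036σ.
Subtracting: σ = (0.0123 − -0.115)/(1.036 − (-0.4677)) = 0.085.
Then μ = -0.115 − (-0.4677)·0.085 = -0.075.

μ = -0.075, σ = 0.085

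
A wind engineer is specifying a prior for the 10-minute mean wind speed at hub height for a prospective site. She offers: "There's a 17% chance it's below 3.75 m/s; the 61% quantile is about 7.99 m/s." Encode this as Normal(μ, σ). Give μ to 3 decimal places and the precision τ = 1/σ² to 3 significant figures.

For Normal(μ,σ), the p-quantile is μ + z_p·σ. Here z_{0.17} = -0.9542, z_{0.61} = 0.2793.
So 3.75 = μ − 0.9542σ and 7.99 = μ + 0.2793σ.
Subtracting: σ = (7.99 − 3.75)/(0.2793 − (-0.9542)) = 3.437.
Then μ = 3.75 − (-0.9542)·3.437 = 7.030.
Precision τ = 1/σ² = 1/3.437² = 0.0846.

μ = 7.030, τ = 0.0846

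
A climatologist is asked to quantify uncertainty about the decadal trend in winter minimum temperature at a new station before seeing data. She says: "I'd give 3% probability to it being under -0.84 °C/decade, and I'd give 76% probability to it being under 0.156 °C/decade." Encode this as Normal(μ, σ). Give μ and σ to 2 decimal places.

μ = -0.12, σ = 0.38

The p-quantile of Normal(μ,σ) is μ + z_p·σ, with z_{0.03} = -1.881 and z_{0.76} = 0.7063.
Eliminate σ: μ = (z₂·x₁ − z₁·x₂)/(z₂ − z₁) = (0.7063·-0.84 − (-1.881)·0.156)/2.587 = -0.12.
Then σ = (x₂ − x₁)/(z₂ − z₁) = (0.156 − -0.84)/2.587 = 0.38.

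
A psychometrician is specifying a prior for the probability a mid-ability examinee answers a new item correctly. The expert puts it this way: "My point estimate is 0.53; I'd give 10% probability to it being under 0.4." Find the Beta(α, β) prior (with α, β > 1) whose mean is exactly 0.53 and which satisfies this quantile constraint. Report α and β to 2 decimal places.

With mean 0.53 fixed, write α = 0.53s, β = 0.47s where s = α+β.
Need P(θ < 0.4) = 0.1 under Beta(0.53s, 0.47s). Normal approximation: (q−m)/√(m(1−m)/s) ≈ z_{0.1} = -1.28, so s ≈ 0.53·0.47·(-1.28)²/(0.4−0.53)² = 24.2.
At s = 24.2: P(θ<0.4) ≈ 0.099. Adjusting to match 0.1 gives s ≈ 24.08.
So α = 0.53·24.08 ≈ 12.76, β = 0.47·24.08 ≈ 11.32.

α ≈ 12.76, β ≈ 11.32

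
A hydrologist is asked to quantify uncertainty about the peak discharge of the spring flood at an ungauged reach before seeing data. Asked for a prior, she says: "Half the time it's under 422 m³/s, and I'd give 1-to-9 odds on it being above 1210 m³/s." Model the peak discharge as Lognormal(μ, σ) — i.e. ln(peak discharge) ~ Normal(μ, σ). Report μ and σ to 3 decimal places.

μ ≈ 6.045, σ ≈ 0.822

If T ~ Lognormal(μ,σ) then ln T ~ Normal(μ,σ), so the p-quantile of ln T is μ + z_p·σ.
ln(422) = 6.045 and ln(1210) = 7.098; z_{0.5} = 0, z_{0.9} = 1.282.
σ = (7.098 − 6.045)/(1.282 − (0)) = 0.822.
μ = 6.045 − (0)·0.822 = 6.045.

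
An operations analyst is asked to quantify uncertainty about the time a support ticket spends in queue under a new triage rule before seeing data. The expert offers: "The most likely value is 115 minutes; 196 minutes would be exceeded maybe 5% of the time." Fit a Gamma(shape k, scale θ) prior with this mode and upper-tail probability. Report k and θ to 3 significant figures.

k ≈ 10.8, θ ≈ 11.7

Gamma(k,θ) with k>1 has mode (k−1)θ, so θ = 115/(k−1).
Need P(X < 196) = 0.95 with θ tied to k this way. Start at k = 2, θ = 115: P(X<196) ≈ 0.508.
Too low — raise k to concentrate. Iterating converges to k ≈ 10.8.
Then θ = 115/(10.8−1) ≈ 11.7.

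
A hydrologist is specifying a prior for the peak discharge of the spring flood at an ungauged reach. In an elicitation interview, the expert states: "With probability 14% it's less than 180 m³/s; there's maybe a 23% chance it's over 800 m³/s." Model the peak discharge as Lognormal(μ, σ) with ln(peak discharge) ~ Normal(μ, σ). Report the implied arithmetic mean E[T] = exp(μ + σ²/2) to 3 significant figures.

E[T] ≈ 611 m³/s

If T ~ Lognormal(μ,σ) then ln T ~ Normal(μ,σ), so the p-quantile of ln T is μ + z_p·σ.
ln(180) = 5.193 and ln(800) = 6.685; z_{0.14} = -1.08, z_{0.77} = 0.7388.
σ = (6.685 − 5.193)/(0.7388 − (-1.08)) = 0.820.
μ = 5.193 − (-1.08)·0.820 = 6.079.
E[T] = exp(μ + σ²/2) = exp(6.079 + 0.3362) = 611 m³/s.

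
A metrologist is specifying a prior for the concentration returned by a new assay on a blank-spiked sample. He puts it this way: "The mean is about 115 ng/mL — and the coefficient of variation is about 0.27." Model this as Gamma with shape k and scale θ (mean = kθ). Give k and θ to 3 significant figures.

For Gamma(k, scale θ): mean = kθ, variance = kθ², so CV = 1/√k.
CV = 0.27, hence k = 1/CV² = 13.7.
Then θ = mean/k = 115/13.7 = 8.38.

k ≈ 13.7, θ ≈ 8.38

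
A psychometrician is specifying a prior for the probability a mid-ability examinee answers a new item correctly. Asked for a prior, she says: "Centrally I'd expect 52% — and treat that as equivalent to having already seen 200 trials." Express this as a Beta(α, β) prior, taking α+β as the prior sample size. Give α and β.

α = 104, β = 96

Under the effective-sample-size interpretation, Beta(α, β) has prior mean α/(α+β) and prior sample size α+β.
So α+β = 200 and α/(α+β) = 0.52, giving α = 0.52·200 = 104 and β = 200 − 104 = 96.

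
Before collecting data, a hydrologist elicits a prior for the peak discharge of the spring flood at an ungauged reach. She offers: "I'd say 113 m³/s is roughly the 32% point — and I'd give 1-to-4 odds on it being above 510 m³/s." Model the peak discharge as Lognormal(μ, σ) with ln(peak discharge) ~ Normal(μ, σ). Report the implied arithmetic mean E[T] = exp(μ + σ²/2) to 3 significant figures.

If T ~ Lognormal(μ,σ) then ln T ~ Normal(μ,σ), so the p-quantile of ln T is μ + z_p·σ.
ln(113) = 4.727 and ln(510) = 6.234; z_{0.32} = -0.4677, z_{0.8} = 0.8416.
σ = (6.234 − 4.727)/(0.8416 − (-0.4677)) = 1.151.
μ = 4.727 − (-0.4677)·1.151 = 5.266.
E[T] = exp(μ + σ²/2) = exp(5.266 + 0.6624) = 375 m³/s.

E[T] ≈ 375 m³/s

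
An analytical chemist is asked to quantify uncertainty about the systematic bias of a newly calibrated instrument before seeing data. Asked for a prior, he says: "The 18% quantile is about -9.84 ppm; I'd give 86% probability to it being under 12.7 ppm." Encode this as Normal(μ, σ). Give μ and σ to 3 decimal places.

For Normal(μ,σ), the p-quantile is μ + z_p·σ. Here z_{0.18} = -0.9154, z_{0.86} = 1.08.
So -9.84 = μ − 0.9154σ and 12.7 = μ + 1.08σ.
Subtracting: σ = (12.7 − -9.84)/(1.08 − (-0.9154)) = 11.294.
Then μ = -9.84 − (-0.9154)·11.294 = 0.498.

μ = 0.498, σ = 11.294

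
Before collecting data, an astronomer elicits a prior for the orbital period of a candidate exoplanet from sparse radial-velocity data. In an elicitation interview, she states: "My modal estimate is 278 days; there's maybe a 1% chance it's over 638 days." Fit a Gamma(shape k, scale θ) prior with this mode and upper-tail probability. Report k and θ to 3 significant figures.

k ≈ 7.93, θ ≈ 40.1

Gamma(k,θ) with k>1 has mode (k−1)θ, so θ = 278/(k−1).
Need P(X < 638) = 0.99 with θ tied to k this way. Start at k = 2, θ = 278: P(X<638) ≈ 0.668.
Too low — raise k to concentrate. Iterating converges to k ≈ 7.93.
Then θ = 278/(7.93−1) ≈ 40.1.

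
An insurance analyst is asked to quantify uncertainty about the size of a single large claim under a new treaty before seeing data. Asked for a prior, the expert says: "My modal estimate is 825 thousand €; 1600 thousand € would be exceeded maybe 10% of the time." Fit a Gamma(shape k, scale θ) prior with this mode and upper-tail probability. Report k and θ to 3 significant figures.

k ≈ 5.36, θ ≈ 189

Gamma(k,θ) with k>1 has mode (k−1)θ, so θ = 825/(k−1).
Need P(X < 1600) = 0.9 with θ tied to k this way. Start at k = 2, θ = 825: P(X<1600) ≈ 0.577.
Too low — raise k to concentrate. Iterating converges to k ≈ 5.36.
Then θ = 825/(5.36−1) ≈ 189.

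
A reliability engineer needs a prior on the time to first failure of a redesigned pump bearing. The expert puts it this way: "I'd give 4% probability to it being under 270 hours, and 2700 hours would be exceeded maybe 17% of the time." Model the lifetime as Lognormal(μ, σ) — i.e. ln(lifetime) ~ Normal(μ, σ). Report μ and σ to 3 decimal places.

μ ≈ 7.089, σ ≈ 0.851

If T ~ Lognormal(μ,σ) then ln T ~ Normal(μ,σ), so the p-quantile of ln T is μ + z_p·σ.
ln(270) = 5.598 and ln(2700) = 7.901; z_{0.04} = -1.751, z_{0.83} = 0.9542.
σ = (7.901 − 5.598)/(0.9542 − (-1.751)) = 0.851.
μ = 5.598 − (-1.751)·0.851 = 7.089.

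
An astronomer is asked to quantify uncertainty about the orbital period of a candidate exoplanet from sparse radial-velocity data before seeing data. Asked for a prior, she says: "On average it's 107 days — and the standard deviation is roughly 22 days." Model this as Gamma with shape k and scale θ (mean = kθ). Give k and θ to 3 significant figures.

For Gamma(k, scale θ): mean = kθ, variance = kθ², so CV = 1/√k.
CV = SD/mean = 22/107 = 0.2056, hence k = 1/CV² = 23.7.
Then θ = mean/k = 107/23.7 = 4.52.

k ≈ 23.7, θ ≈ 4.52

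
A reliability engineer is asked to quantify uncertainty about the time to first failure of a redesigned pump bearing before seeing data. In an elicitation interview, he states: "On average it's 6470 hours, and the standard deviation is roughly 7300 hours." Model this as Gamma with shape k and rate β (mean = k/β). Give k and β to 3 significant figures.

For Gamma(k, rate β): mean = k/β, variance = k/β², so CV = 1/√k.
CV = SD/mean = 7300/6470 = 1.128, hence k = 1/CV² = 0.786.
Then β = k/mean = 0.786/6470 = 0.000121.

k ≈ 0.786, β ≈ 0.000121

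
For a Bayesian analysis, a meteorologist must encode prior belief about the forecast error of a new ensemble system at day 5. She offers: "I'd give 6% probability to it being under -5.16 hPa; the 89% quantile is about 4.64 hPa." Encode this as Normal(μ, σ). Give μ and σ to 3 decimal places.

μ = 0.318, σ = 3.524

The p-quantile of Normal(μ,σ) is μ + z_p·σ, with z_{0.06} = -1.555 and z_{0.89} = 1.227.
Eliminate σ: μ = (z₂·x₁ − z₁·x₂)/(z₂ − z₁) = (1.227·-5.16 − (-1.555)·4.64)/2.781 = 0.318.
Then σ = (x₂ − x₁)/(z₂ − z₁) = (4.64 − -5.16)/2.781 = 3.524.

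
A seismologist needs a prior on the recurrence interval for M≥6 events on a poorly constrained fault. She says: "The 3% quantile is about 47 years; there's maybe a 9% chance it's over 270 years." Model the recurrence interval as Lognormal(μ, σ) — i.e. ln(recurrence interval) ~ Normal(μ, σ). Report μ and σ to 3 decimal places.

μ ≈ 4.871, σ ≈ 0.543

If T ~ Lognormal(μ,σ) then ln T ~ Normal(μ,σ), so the p-quantile of ln T is μ + z_p·σ.
ln(47) = 3.85 and ln(270) = 5.598; z_{0.03} = -1.881, z_{0.91} = 1.341.
σ = (5.598 − 3.85)/(1.341 − (-1.881)) = 0.543.
μ = 3.85 − (-1.881)·0.543 = 4.871.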